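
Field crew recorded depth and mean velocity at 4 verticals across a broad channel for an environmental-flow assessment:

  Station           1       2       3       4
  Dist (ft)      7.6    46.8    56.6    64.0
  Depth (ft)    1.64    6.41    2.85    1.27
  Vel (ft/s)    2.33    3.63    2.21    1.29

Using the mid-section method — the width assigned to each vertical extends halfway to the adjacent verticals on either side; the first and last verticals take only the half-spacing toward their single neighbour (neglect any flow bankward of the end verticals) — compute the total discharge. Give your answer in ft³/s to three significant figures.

705 ft³/s

w_1 = (46.8 − 7.6)/2 = 19.6 ft; q_1 = 2.33 × 1.64 × 19.6 = 74.90 ft³/s
w_2 = (56.6 − 7.6)/2 = 24.5 ft; q_2 = 3.63 × 6.41 × 24.5 = 570.1 ft³/s
w_3 = (64.0 − 46.8)/2 = 8.6 ft; q_3 = 2.21 × 2.85 × 8.6 = 54.17 ft³/s
w_4 = (64.0 − 56.6)/2 = 3.7 ft; q_4 = 1.29 × 1.27 × 3.7 = 6.062 ft³/s
Q = Σ qᵢ = 705.2 ft³/s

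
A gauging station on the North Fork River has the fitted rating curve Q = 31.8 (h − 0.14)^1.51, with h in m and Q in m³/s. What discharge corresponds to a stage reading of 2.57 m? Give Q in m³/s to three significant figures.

122 m³/s

Q = 31.8 × (2.57 − 0.14)^1.51 = 31.8 × 2.43^1.51 = 121.5 m³/s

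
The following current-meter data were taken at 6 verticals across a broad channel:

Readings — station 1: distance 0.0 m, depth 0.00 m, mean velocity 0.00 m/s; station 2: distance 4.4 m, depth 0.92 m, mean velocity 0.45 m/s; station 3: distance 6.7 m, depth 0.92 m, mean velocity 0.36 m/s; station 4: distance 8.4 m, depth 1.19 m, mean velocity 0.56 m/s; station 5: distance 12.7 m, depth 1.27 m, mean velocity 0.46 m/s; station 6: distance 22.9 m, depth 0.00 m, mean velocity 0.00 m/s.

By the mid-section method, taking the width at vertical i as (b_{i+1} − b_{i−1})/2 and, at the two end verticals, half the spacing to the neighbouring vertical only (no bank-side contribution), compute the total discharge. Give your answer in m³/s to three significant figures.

8.28 m³/s

w_2 = (6.7 − 0.0)/2 = 3.35 m; q_2 = 0.45 × 0.92 × 3.35 = 1.387 m³/s
w_3 = (8.4 − 4.4)/2 = 2 m; q_3 = 0.36 × 0.92 × 2 = 0.6624 m³/s
w_4 = (12.7 − 6.7)/2 = 3 m; q_4 = 0.56 × 1.19 × 3 = 1.999 m³/s
w_5 = (22.9 − 8.4)/2 = 7.25 m; q_5 = 0.46 × 1.27 × 7.25 = 4.235 m³/s
Stations 1, 6 contribute zero (depth or velocity is 0).
Q = Σ qᵢ = 8.284 m³/s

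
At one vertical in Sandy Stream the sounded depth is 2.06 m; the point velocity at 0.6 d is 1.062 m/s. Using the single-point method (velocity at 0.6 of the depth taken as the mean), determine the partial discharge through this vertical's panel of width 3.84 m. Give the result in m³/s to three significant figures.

8.40 m³/s

v̄ = v₀.₆ = 1.062 m/s
q = v̄ × d × w = 1.062 × 2.06 × 3.84 = 8.401 m³/s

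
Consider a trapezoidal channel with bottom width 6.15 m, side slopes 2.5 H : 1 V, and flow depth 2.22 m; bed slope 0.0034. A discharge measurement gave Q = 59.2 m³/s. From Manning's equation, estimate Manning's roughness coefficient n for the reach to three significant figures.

0.0325

A = (b + z·y)·y = (6.15 + 2.5×2.22)×2.22 = 25.97 m²
P = b + 2y√(1+z²) = 6.15 + 2×2.22×√(1+2.5²) = 18.11 m
R = A/P = 25.97/18.11 = 1.435 m
n = (1/Q)·A·R^(2/3)·S^(1/2) = (1/59.2) × 25.97 × 1.272 × 0.05831 = 0.03254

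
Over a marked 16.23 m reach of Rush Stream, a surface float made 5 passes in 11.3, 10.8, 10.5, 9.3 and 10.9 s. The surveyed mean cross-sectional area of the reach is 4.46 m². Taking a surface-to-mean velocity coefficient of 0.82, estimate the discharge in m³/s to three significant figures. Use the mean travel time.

t̄ = (11.3 + 10.8 + 10.5 + 9.3 + 10.9) / 5 = 10.56 s
v_surface = L / t̄ = 16.23 / 10.56 = 1.537 m/s
v_mean = 0.82 × 1.537 = 1.260 m/s
Q = A × v_mean = 4.46 × 1.260 = 5.621 m³/s

5.62 m³/s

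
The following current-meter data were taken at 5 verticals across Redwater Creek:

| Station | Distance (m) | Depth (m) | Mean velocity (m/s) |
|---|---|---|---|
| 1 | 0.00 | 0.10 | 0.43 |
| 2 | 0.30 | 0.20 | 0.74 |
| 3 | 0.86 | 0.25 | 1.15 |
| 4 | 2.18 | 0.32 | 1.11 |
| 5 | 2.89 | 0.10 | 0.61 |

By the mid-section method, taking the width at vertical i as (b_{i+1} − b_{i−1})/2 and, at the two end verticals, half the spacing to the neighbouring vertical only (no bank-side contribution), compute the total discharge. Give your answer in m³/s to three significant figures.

w_1 = (0.30 − 0.00)/2 = 0.15 m; q_1 = 0.43 × 0.10 × 0.15 = 0.006450 m³/s
w_2 = (0.86 − 0.00)/2 = 0.43 m; q_2 = 0.74 × 0.20 × 0.43 = 0.06364 m³/s
w_3 = (2.18 − 0.30)/2 = 0.94 m; q_3 = 1.15 × 0.25 × 0.94 = 0.2703 m³/s
w_4 = (2.89 − 0.86)/2 = 1.015 m; q_4 = 1.11 × 0.32 × 1.015 = 0.3605 m³/s
w_5 = (2.89 − 2.18)/2 = 0.355 m; q_5 = 0.61 × 0.10 × 0.355 = 0.02166 m³/s
Q = Σ qᵢ = 0.7225 m³/s

0.723 m³/s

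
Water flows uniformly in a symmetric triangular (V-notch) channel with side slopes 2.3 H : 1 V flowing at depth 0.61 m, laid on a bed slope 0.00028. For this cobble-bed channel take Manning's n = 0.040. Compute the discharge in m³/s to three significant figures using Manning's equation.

0.153 m³/s

A = z·y² = 2.3×0.61² = 0.8558 m²
P = 2y√(1+z²) = 2×0.61×√(1+2.3²) = 3.060 m
R = A/P = 0.8558/3.060 = 0.2797 m
Q = (1/n)·A·R^(2/3)·S^(1/2) = (1/0.040) × 0.8558 × 0.2797^(2/3) × 0.00028^(1/2) = 0.1531 m³/s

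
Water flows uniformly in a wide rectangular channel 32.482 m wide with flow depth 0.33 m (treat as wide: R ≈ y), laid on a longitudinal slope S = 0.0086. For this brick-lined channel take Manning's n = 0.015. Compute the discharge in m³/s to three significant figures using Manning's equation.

A = b·y = 32.482 × 0.33 = 10.72 m²
Wide channel: R ≈ y = 0.33 m
Q = (1/n)·A·R^(2/3)·S^(1/2) = (1/0.015) × 10.72 × 0.3300^(2/3) × 0.0086^(1/2) = 31.65 m³/s

31.6 m³/s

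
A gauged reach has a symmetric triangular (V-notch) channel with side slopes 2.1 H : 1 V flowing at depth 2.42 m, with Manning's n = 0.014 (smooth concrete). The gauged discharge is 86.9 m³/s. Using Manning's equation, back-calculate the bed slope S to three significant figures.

A = z·y² = 2.1×2.42² = 12.30 m²
P = 2y√(1+z²) = 2×2.42×√(1+2.1²) = 11.26 m
R = A/P = 12.30/11.26 = 1.092 m
S = (Q·n / (1·A·R^(2/3)))² = (86.9×0.014 / (1×12.30×1.061))² = 0.008697

0.00870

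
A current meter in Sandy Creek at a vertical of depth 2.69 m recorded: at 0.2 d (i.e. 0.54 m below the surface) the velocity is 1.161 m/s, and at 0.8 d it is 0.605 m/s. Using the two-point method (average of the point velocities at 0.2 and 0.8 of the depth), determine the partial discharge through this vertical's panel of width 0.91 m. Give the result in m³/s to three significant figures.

2.16 m³/s

v̄ = (1.161 + 0.605) / 2 = 0.8830 m/s
q = v̄ × d × w = 0.8830 × 2.69 × 0.91 = 2.161 m³/s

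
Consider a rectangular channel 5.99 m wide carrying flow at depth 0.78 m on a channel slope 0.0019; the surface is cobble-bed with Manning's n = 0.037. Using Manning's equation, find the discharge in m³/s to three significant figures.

A = b·y = 5.99 × 0.78 = 4.672 m²
P = b + 2y = 5.99 + 2×0.78 = 7.550 m
R = A/P = 4.672/7.550 = 0.6188 m
Q = (1/n)·A·R^(2/3)·S^(1/2) = (1/0.037) × 4.672 × 0.6188^(2/3) × 0.0019^(1/2) = 3.997 m³/s

4.00 m³/s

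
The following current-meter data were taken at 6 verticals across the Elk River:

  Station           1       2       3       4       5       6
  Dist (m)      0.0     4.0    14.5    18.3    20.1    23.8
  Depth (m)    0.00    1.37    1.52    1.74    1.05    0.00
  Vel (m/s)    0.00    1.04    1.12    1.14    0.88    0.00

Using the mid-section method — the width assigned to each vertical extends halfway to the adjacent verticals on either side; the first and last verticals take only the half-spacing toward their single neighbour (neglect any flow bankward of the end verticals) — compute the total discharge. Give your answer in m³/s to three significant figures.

30.6 m³/s

w_2 = (14.5 − 0.0)/2 = 7.25 m; q_2 = 1.04 × 1.37 × 7.25 = 10.33 m³/s
w_3 = (18.3 − 4.0)/2 = 7.15 m; q_3 = 1.12 × 1.52 × 7.15 = 12.17 m³/s
w_4 = (20.1 − 14.5)/2 = 2.8 m; q_4 = 1.14 × 1.74 × 2.8 = 5.554 m³/s
w_5 = (23.8 − 18.3)/2 = 2.75 m; q_5 = 0.88 × 1.05 × 2.75 = 2.541 m³/s
Stations 1, 6 contribute zero (depth or velocity is 0).
Q = Σ qᵢ = 30.60 m³/s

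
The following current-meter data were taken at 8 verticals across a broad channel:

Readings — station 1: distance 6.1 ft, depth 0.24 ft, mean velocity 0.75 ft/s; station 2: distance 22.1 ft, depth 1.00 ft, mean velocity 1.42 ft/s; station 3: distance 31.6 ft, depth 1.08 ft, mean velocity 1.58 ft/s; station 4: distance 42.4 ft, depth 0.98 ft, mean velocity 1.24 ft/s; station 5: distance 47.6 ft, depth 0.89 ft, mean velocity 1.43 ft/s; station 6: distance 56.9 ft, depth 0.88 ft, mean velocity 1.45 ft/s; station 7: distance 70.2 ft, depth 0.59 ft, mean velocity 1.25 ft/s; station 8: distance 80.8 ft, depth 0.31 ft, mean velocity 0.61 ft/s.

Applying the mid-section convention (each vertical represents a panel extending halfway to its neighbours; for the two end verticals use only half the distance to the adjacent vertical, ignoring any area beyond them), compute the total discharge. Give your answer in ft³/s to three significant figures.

w_1 = (22.1 − 6.1)/2 = 8 ft; q_1 = 0.75 × 0.24 × 8 = 1.440 ft³/s
w_2 = (31.6 − 6.1)/2 = 12.75 ft; q_2 = 1.42 × 1.00 × 12.75 = 18.11 ft³/s
w_3 = (42.4 − 22.1)/2 = 10.15 ft; q_3 = 1.58 × 1.08 × 10.15 = 17.32 ft³/s
w_4 = (47.6 − 31.6)/2 = 8 ft; q_4 = 1.24 × 0.98 × 8 = 9.722 ft³/s
w_5 = (56.9 − 42.4)/2 = 7.25 ft; q_5 = 1.43 × 0.89 × 7.25 = 9.227 ft³/s
w_6 = (70.2 − 47.6)/2 = 11.3 ft; q_6 = 1.45 × 0.88 × 11.3 = 14.42 ft³/s
w_7 = (80.8 − 56.9)/2 = 11.95 ft; q_7 = 1.25 × 0.59 × 11.95 = 8.813 ft³/s
w_8 = (80.8 − 70.2)/2 = 5.3 ft; q_8 = 0.61 × 0.31 × 5.3 = 1.002 ft³/s
Q = Σ qᵢ = 80.05 ft³/s

80.0 ft³/s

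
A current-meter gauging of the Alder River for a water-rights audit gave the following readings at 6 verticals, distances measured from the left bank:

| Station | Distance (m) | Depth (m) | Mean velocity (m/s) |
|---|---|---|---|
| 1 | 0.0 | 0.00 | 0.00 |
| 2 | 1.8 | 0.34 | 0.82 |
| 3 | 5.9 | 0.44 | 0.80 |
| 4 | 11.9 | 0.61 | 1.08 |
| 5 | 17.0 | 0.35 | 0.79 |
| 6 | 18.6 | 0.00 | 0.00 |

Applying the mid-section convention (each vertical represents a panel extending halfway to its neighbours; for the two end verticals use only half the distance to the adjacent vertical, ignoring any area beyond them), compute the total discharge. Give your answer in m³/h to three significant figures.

25900 m³/h

w_2 = (5.9 − 0.0)/2 = 2.95 m; q_2 = 0.82 × 0.34 × 2.95 = 0.8225 m³/s
w_3 = (11.9 − 1.8)/2 = 5.05 m; q_3 = 0.80 × 0.44 × 5.05 = 1.778 m³/s
w_4 = (17.0 − 5.9)/2 = 5.55 m; q_4 = 1.08 × 0.61 × 5.55 = 3.656 m³/s
w_5 = (18.6 − 11.9)/2 = 3.35 m; q_5 = 0.79 × 0.35 × 3.35 = 0.9263 m³/s
Stations 1, 6 contribute zero (depth or velocity is 0).
Q = Σ qᵢ = 7.183 m³/s
= 7.183 × 3600 = 25860 m³/h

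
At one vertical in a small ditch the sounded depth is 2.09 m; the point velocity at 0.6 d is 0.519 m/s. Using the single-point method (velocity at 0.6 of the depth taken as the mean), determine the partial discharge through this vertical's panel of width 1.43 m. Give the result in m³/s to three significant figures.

v̄ = v₀.₆ = 0.519 m/s
q = v̄ × d × w = 0.5190 × 2.09 × 1.43 = 1.551 m³/s

1.55 m³/s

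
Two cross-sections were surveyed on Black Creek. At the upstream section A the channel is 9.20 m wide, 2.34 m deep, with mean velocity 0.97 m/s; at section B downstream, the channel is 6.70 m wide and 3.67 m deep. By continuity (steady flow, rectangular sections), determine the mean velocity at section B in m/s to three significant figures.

0.849 m/s

Q = A₁V₁ = (9.20×2.34) × 0.97 = 20.88 m³/s
A₂ = 6.70 × 3.67 = 24.59 m²
V₂ = Q/A₂ = 20.88/24.59 = 0.8492 m/s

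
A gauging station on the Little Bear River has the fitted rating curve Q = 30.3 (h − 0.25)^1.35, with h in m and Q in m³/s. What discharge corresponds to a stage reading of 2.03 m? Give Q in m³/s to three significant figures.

Q = 30.3 × (2.03 − 0.25)^1.35 = 30.3 × 1.78^1.35 = 65.99 m³/s

66.0 m³/s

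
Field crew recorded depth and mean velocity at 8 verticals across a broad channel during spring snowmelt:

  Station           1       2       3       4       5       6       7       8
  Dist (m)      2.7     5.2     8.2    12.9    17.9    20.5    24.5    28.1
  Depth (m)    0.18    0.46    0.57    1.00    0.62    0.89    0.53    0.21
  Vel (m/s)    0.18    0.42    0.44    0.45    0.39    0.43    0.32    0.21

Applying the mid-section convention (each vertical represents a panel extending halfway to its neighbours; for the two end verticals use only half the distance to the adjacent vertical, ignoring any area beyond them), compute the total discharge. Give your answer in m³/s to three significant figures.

w_1 = (5.2 − 2.7)/2 = 1.25 m; q_1 = 0.18 × 0.18 × 1.25 = 0.04050 m³/s
w_2 = (8.2 − 2.7)/2 = 2.75 m; q_2 = 0.42 × 0.46 × 2.75 = 0.5313 m³/s
w_3 = (12.9 − 5.2)/2 = 3.85 m; q_3 = 0.44 × 0.57 × 3.85 = 0.9656 m³/s
w_4 = (17.9 − 8.2)/2 = 4.85 m; q_4 = 0.45 × 1.00 × 4.85 = 2.183 m³/s
w_5 = (20.5 − 12.9)/2 = 3.8 m; q_5 = 0.39 × 0.62 × 3.8 = 0.9188 m³/s
w_6 = (24.5 − 17.9)/2 = 3.3 m; q_6 = 0.43 × 0.89 × 3.3 = 1.263 m³/s
w_7 = (28.1 − 20.5)/2 = 3.8 m; q_7 = 0.32 × 0.53 × 3.8 = 0.6445 m³/s
w_8 = (28.1 − 24.5)/2 = 1.8 m; q_8 = 0.21 × 0.21 × 1.8 = 0.07938 m³/s
Q = Σ qᵢ = 6.625 m³/s

6.63 m³/s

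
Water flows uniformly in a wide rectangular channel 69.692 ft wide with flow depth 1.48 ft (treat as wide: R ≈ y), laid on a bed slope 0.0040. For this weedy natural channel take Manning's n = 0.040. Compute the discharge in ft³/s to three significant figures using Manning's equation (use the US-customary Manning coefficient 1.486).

A = b·y = 69.692 × 1.48 = 103.1 ft²
Wide channel: R ≈ y = 1.48 ft
Q = (1.486/n)·A·R^(2/3)·S^(1/2) = (1.486/0.040) × 103.1 × 1.480^(2/3) × 0.0040^(1/2) = 314.7 ft³/s

315 ft³/s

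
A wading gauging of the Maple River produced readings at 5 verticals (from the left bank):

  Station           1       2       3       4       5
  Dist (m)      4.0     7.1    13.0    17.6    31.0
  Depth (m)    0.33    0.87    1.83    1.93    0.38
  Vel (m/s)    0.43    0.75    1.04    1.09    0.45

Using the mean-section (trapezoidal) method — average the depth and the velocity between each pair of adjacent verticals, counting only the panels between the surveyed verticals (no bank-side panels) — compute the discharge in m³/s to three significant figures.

Panel 1-2: Δb = 3.1 m, d̄ = (0.33+0.87)/2 = 0.6, v̄ = (0.43+0.75)/2 = 0.59 → q = 3.1×0.6×0.59 = 1.097 m³/s
Panel 2-3: Δb = 5.9 m, d̄ = (0.87+1.83)/2 = 1.35, v̄ = (0.75+1.04)/2 = 0.895 → q = 5.9×1.35×0.895 = 7.129 m³/s
Panel 3-4: Δb = 4.6 m, d̄ = (1.83+1.93)/2 = 1.88, v̄ = (1.04+1.09)/2 = 1.065 → q = 4.6×1.88×1.065 = 9.210 m³/s
Panel 4-5: Δb = 13.4 m, d̄ = (1.93+0.38)/2 = 1.155, v̄ = (1.09+0.45)/2 = 0.77 → q = 13.4×1.155×0.77 = 11.92 m³/s
Q = Σ q = 29.35 m³/s

29.4 m³/s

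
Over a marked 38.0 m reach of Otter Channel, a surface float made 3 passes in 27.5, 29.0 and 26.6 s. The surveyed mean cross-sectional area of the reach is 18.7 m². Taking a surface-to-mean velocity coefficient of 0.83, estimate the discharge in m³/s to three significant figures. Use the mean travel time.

21.3 m³/s

t̄ = (27.5 + 29.0 + 26.6) / 3 = 27.7 s
v_surface = L / t̄ = 38.0 / 27.7 = 1.372 m/s
v_mean = 0.83 × 1.372 = 1.139 m/s
Q = A × v_mean = 18.7 × 1.139 = 21.29 m³/s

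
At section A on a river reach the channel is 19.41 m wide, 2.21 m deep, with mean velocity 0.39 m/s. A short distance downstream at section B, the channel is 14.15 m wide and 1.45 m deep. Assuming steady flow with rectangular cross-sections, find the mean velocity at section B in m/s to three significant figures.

0.815 m/s

Q = A₁V₁ = (19.41×2.21) × 0.39 = 16.73 m³/s
A₂ = 14.15 × 1.45 = 20.52 m²
V₂ = Q/A₂ = 16.73/20.52 = 0.8154 m/s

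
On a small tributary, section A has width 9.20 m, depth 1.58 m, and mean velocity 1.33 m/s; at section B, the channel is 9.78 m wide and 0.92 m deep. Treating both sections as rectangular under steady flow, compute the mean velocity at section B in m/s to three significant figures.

2.15 m/s

Q = A₁V₁ = (9.20×1.58) × 1.33 = 19.33 m³/s
A₂ = 9.78 × 0.92 = 8.998 m²
V₂ = Q/A₂ = 19.33/8.998 = 2.149 m/s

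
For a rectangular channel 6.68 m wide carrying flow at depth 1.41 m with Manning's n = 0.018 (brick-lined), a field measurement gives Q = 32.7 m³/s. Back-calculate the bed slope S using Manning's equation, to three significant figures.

0.00395

A = b·y = 6.68 × 1.41 = 9.419 m²
P = b + 2y = 6.68 + 2×1.41 = 9.500 m
R = A/P = 9.419/9.500 = 0.9915 m
S = (Q·n / (1·A·R^(2/3)))² = (32.7×0.018 / (1×9.419×0.9943))² = 0.003950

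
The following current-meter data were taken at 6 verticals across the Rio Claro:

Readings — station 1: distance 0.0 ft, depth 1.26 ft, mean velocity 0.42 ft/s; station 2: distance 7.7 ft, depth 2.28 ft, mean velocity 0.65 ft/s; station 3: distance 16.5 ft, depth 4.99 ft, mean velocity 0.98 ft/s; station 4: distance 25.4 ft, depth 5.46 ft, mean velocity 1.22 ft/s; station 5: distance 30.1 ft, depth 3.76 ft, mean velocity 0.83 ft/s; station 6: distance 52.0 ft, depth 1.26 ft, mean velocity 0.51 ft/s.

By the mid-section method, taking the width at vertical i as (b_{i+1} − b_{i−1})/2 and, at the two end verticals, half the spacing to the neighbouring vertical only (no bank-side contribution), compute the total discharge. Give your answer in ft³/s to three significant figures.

151 ft³/s

w_1 = (7.7 − 0.0)/2 = 3.85 ft; q_1 = 0.42 × 1.26 × 3.85 = 2.037 ft³/s
w_2 = (16.5 − 0.0)/2 = 8.25 ft; q_2 = 0.65 × 2.28 × 8.25 = 12.23 ft³/s
w_3 = (25.4 − 7.7)/2 = 8.85 ft; q_3 = 0.98 × 4.99 × 8.85 = 43.28 ft³/s
w_4 = (30.1 − 16.5)/2 = 6.8 ft; q_4 = 1.22 × 5.46 × 6.8 = 45.30 ft³/s
w_5 = (52.0 − 25.4)/2 = 13.3 ft; q_5 = 0.83 × 3.76 × 13.3 = 41.51 ft³/s
w_6 = (52.0 − 30.1)/2 = 10.95 ft; q_6 = 0.51 × 1.26 × 10.95 = 7.036 ft³/s
Q = Σ qᵢ = 151.4 ft³/s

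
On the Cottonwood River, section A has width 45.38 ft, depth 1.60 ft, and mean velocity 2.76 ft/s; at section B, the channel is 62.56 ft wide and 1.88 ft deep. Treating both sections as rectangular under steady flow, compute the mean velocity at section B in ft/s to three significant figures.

1.70 ft/s

Q = A₁V₁ = (45.38×1.60) × 2.76 = 200.4 ft³/s
A₂ = 62.56 × 1.88 = 117.6 ft²
V₂ = Q/A₂ = 200.4/117.6 = 1.704 ft/s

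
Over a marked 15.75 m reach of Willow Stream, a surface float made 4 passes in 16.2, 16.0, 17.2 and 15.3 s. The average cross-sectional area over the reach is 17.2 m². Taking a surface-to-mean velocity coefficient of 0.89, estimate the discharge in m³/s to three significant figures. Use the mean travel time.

t̄ = (16.2 + 16.0 + 17.2 + 15.3) / 4 = 16.175 s
v_surface = L / t̄ = 15.75 / 16.175 = 0.9737 m/s
v_mean = 0.89 × 0.9737 = 0.8666 m/s
Q = A × v_mean = 17.2 × 0.8666 = 14.91 m³/s

14.9 m³/s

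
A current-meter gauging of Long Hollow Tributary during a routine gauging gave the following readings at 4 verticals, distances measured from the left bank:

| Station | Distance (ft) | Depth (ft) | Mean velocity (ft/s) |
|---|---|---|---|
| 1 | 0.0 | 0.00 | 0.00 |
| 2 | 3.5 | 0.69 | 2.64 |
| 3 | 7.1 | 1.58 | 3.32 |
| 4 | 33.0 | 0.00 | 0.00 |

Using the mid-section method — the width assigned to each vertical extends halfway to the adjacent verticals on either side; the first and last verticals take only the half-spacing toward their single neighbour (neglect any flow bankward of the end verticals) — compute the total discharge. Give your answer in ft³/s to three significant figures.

w_2 = (7.1 − 0.0)/2 = 3.55 ft; q_2 = 2.64 × 0.69 × 3.55 = 6.467 ft³/s
w_3 = (33.0 − 3.5)/2 = 14.75 ft; q_3 = 3.32 × 1.58 × 14.75 = 77.37 ft³/s
Stations 1, 4 contribute zero (depth or velocity is 0).
Q = Σ qᵢ = 83.84 ft³/s

83.8 ft³/s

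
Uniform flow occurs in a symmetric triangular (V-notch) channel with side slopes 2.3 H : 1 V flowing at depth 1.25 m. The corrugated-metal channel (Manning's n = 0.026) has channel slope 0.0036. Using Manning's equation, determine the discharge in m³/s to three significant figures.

5.72 m³/s

A = z·y² = 2.3×1.25² = 3.594 m²
P = 2y√(1+z²) = 2×1.25×√(1+2.3²) = 6.270 m
R = A/P = 3.594/6.270 = 0.5732 m
Q = (1/n)·A·R^(2/3)·S^(1/2) = (1/0.026) × 3.594 × 0.5732^(2/3) × 0.0036^(1/2) = 5.722 m³/s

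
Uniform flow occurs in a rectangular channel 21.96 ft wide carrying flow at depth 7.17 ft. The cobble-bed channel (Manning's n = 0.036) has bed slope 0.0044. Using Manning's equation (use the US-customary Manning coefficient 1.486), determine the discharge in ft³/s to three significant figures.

1150 ft³/s

A = b·y = 21.96 × 7.17 = 157.5 ft²
P = b + 2y = 21.96 + 2×7.17 = 36.30 ft
R = A/P = 157.5/36.30 = 4.338 ft
Q = (1.486/n)·A·R^(2/3)·S^(1/2) = (1.486/0.036) × 157.5 × 4.338^(2/3) × 0.0044^(1/2) = 1147 ft³/s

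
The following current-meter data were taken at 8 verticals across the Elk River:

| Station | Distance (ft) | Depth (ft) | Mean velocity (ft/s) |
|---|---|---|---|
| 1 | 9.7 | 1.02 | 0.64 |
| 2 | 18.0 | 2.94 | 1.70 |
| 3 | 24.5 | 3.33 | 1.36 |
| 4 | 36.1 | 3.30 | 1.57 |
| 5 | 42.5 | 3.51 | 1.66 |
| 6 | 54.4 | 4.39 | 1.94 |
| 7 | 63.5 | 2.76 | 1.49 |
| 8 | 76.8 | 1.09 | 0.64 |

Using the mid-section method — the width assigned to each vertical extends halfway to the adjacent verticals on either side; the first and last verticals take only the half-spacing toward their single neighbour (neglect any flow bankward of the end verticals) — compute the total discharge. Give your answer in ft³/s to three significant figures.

w_1 = (18.0 − 9.7)/2 = 4.15 ft; q_1 = 0.64 × 1.02 × 4.15 = 2.709 ft³/s
w_2 = (24.5 − 9.7)/2 = 7.4 ft; q_2 = 1.70 × 2.94 × 7.4 = 36.99 ft³/s
w_3 = (36.1 − 18.0)/2 = 9.05 ft; q_3 = 1.36 × 3.33 × 9.05 = 40.99 ft³/s
w_4 = (42.5 − 24.5)/2 = 9 ft; q_4 = 1.57 × 3.30 × 9 = 46.63 ft³/s
w_5 = (54.4 − 36.1)/2 = 9.15 ft; q_5 = 1.66 × 3.51 × 9.15 = 53.31 ft³/s
w_6 = (63.5 − 42.5)/2 = 10.5 ft; q_6 = 1.94 × 4.39 × 10.5 = 89.42 ft³/s
w_7 = (76.8 − 54.4)/2 = 11.2 ft; q_7 = 1.49 × 2.76 × 11.2 = 46.06 ft³/s
w_8 = (76.8 − 63.5)/2 = 6.65 ft; q_8 = 0.64 × 1.09 × 6.65 = 4.639 ft³/s
Q = Σ qᵢ = 320.7 ft³/s

321 ft³/s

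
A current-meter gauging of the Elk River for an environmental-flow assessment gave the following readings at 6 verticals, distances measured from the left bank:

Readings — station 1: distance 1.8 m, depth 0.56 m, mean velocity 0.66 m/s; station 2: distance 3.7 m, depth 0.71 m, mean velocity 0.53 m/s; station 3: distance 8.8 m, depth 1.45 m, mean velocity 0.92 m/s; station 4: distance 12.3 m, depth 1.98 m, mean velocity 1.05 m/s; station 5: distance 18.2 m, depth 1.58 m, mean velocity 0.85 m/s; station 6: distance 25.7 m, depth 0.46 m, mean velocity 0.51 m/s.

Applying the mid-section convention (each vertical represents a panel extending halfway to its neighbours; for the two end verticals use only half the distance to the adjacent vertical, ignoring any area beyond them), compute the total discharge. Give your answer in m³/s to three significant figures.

27.1 m³/s

w_1 = (3.7 − 1.8)/2 = 0.95 m; q_1 = 0.66 × 0.56 × 0.95 = 0.3511 m³/s
w_2 = (8.8 − 1.8)/2 = 3.5 m; q_2 = 0.53 × 0.71 × 3.5 = 1.317 m³/s
w_3 = (12.3 − 3.7)/2 = 4.3 m; q_3 = 0.92 × 1.45 × 4.3 = 5.736 m³/s
w_4 = (18.2 − 8.8)/2 = 4.7 m; q_4 = 1.05 × 1.98 × 4.7 = 9.771 m³/s
w_5 = (25.7 − 12.3)/2 = 6.7 m; q_5 = 0.85 × 1.58 × 6.7 = 8.998 m³/s
w_6 = (25.7 − 18.2)/2 = 3.75 m; q_6 = 0.51 × 0.46 × 3.75 = 0.8798 m³/s
Q = Σ qᵢ = 27.05 m³/s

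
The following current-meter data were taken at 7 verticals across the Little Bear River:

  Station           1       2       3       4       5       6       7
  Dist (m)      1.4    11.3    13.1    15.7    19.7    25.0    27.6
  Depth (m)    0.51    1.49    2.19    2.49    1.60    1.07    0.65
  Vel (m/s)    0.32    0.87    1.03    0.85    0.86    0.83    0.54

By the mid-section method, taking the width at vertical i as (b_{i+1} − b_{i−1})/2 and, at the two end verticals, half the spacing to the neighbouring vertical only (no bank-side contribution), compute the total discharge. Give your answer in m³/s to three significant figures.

30.7 m³/s

w_1 = (11.3 − 1.4)/2 = 4.95 m; q_1 = 0.32 × 0.51 × 4.95 = 0.8078 m³/s
w_2 = (13.1 − 1.4)/2 = 5.85 m; q_2 = 0.87 × 1.49 × 5.85 = 7.583 m³/s
w_3 = (15.7 − 11.3)/2 = 2.2 m; q_3 = 1.03 × 2.19 × 2.2 = 4.963 m³/s
w_4 = (19.7 − 13.1)/2 = 3.3 m; q_4 = 0.85 × 2.49 × 3.3 = 6.984 m³/s
w_5 = (25.0 − 15.7)/2 = 4.65 m; q_5 = 0.86 × 1.60 × 4.65 = 6.398 m³/s
w_6 = (27.6 − 19.7)/2 = 3.95 m; q_6 = 0.83 × 1.07 × 3.95 = 3.508 m³/s
w_7 = (27.6 − 25.0)/2 = 1.3 m; q_7 = 0.54 × 0.65 × 1.3 = 0.4563 m³/s
Q = Σ qᵢ = 30.70 m³/s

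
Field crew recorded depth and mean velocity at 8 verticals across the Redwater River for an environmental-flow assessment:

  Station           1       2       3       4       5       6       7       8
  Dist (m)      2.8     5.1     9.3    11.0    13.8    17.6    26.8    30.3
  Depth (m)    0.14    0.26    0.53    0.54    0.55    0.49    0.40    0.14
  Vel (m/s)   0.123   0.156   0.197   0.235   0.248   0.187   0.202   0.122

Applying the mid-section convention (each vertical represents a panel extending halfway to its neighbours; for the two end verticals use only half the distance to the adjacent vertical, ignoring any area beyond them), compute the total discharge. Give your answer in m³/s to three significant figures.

w_1 = (5.1 − 2.8)/2 = 1.15 m; q_1 = 0.123 × 0.14 × 1.15 = 0.01980 m³/s
w_2 = (9.3 − 2.8)/2 = 3.25 m; q_2 = 0.156 × 0.26 × 3.25 = 0.1318 m³/s
w_3 = (11.0 − 5.1)/2 = 2.95 m; q_3 = 0.197 × 0.53 × 2.95 = 0.3080 m³/s
w_4 = (13.8 − 9.3)/2 = 2.25 m; q_4 = 0.235 × 0.54 × 2.25 = 0.2855 m³/s
w_5 = (17.6 − 11.0)/2 = 3.3 m; q_5 = 0.248 × 0.55 × 3.3 = 0.4501 m³/s
w_6 = (26.8 − 13.8)/2 = 6.5 m; q_6 = 0.187 × 0.49 × 6.5 = 0.5956 m³/s
w_7 = (30.3 − 17.6)/2 = 6.35 m; q_7 = 0.202 × 0.40 × 6.35 = 0.5131 m³/s
w_8 = (30.3 − 26.8)/2 = 1.75 m; q_8 = 0.122 × 0.14 × 1.75 = 0.02989 m³/s
Q = Σ qᵢ = 2.334 m³/s

2.33 m³/s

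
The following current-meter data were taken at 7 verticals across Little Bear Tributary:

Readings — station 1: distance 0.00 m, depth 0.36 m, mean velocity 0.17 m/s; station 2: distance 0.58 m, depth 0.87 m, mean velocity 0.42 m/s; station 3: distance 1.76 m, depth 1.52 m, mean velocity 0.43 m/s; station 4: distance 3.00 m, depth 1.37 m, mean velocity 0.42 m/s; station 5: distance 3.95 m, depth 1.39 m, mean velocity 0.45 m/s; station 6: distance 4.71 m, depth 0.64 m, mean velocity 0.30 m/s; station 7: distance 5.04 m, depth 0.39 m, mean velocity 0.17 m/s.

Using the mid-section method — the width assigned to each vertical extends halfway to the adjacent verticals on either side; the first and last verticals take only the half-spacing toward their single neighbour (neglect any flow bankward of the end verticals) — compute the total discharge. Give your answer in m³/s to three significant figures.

2.41 m³/s

w_1 = (0.58 − 0.00)/2 = 0.29 m; q_1 = 0.17 × 0.36 × 0.29 = 0.01775 m³/s
w_2 = (1.76 − 0.00)/2 = 0.88 m; q_2 = 0.42 × 0.87 × 0.88 = 0.3216 m³/s
w_3 = (3.00 − 0.58)/2 = 1.21 m; q_3 = 0.43 × 1.52 × 1.21 = 0.7909 m³/s
w_4 = (3.95 − 1.76)/2 = 1.095 m; q_4 = 0.42 × 1.37 × 1.095 = 0.6301 m³/s
w_5 = (4.71 − 3.00)/2 = 0.855 m; q_5 = 0.45 × 1.39 × 0.855 = 0.5348 m³/s
w_6 = (5.04 − 3.95)/2 = 0.545 m; q_6 = 0.30 × 0.64 × 0.545 = 0.1046 m³/s
w_7 = (5.04 − 4.71)/2 = 0.165 m; q_7 = 0.17 × 0.39 × 0.165 = 0.01094 m³/s
Q = Σ qᵢ = 2.411 m³/s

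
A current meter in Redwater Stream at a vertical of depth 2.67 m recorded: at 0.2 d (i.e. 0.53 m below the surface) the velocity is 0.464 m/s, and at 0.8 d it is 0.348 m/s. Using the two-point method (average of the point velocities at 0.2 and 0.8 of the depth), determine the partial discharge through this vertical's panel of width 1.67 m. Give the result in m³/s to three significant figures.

1.81 m³/s

v̄ = (0.464 + 0.348) / 2 = 0.4060 m/s
q = v̄ × d × w = 0.4060 × 2.67 × 1.67 = 1.810 m³/s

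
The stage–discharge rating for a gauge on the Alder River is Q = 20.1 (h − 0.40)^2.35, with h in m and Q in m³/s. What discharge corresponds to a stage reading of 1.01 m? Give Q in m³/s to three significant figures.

6.29 m³/s

Q = 20.1 × (1.01 − 0.40)^2.35 = 20.1 × 0.61^2.35 = 6.291 m³/s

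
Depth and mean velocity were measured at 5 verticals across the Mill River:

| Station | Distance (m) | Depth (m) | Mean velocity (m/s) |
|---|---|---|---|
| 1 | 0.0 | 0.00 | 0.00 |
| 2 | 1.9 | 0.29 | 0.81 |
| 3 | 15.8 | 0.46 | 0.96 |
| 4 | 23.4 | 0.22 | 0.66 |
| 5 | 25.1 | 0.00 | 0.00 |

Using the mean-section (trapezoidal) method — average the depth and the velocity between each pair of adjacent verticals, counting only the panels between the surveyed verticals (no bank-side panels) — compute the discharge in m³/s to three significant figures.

6.88 m³/s

Panel 1-2: Δb = 1.9 m, d̄ = (0.00+0.29)/2 = 0.145, v̄ = (0.00+0.81)/2 = 0.405 → q = 1.9×0.145×0.405 = 0.1116 m³/s
Panel 2-3: Δb = 13.9 m, d̄ = (0.29+0.46)/2 = 0.375, v̄ = (0.81+0.96)/2 = 0.885 → q = 13.9×0.375×0.885 = 4.613 m³/s
Panel 3-4: Δb = 7.6 m, d̄ = (0.46+0.22)/2 = 0.34, v̄ = (0.96+0.66)/2 = 0.81 → q = 7.6×0.34×0.81 = 2.093 m³/s
Panel 4-5: Δb = 1.7 m, d̄ = (0.22+0.00)/2 = 0.11, v̄ = (0.66+0.00)/2 = 0.33 → q = 1.7×0.11×0.33 = 0.06171 m³/s
Q = Σ q = 6.879 m³/s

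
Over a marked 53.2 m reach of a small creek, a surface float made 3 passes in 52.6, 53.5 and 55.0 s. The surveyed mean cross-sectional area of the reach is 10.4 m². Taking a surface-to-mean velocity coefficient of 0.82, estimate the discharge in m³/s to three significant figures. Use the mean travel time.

8.45 m³/s

t̄ = (52.6 + 53.5 + 55.0) / 3 = 53.7 s
v_surface = L / t̄ = 53.2 / 53.7 = 0.9907 m/s
v_mean = 0.82 × 0.9907 = 0.8124 m/s
Q = A × v_mean = 10.4 × 0.8124 = 8.449 m³/s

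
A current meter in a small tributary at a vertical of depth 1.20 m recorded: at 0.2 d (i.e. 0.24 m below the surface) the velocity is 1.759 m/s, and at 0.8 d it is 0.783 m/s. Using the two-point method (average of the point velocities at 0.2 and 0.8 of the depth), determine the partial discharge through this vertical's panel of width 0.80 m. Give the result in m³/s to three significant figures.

v̄ = (1.759 + 0.783) / 2 = 1.271 m/s
q = v̄ × d × w = 1.271 × 1.20 × 0.80 = 1.220 m³/s

1.22 m³/s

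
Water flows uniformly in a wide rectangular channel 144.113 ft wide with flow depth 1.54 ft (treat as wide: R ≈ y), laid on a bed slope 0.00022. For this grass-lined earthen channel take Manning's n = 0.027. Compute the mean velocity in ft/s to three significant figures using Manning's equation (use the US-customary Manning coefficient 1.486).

1.09 ft/s

A = b·y = 144.113 × 1.54 = 221.9 ft²
Wide channel: R ≈ y = 1.54 ft
Q = (1.486/n)·A·R^(2/3)·S^(1/2) = (1.486/0.027) × 221.9 × 1.540^(2/3) × 0.00022^(1/2) = 241.6 ft³/s
V = Q/A = 241.6/221.9 = 1.089 ft/s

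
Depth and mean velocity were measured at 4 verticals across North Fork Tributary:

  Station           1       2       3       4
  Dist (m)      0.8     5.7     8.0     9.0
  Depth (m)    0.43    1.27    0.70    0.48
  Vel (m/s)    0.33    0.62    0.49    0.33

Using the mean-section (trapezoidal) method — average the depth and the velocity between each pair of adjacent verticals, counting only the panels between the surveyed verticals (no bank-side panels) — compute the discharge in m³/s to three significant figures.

3.48 m³/s

Panel 1-2: Δb = 4.9 m, d̄ = (0.43+1.27)/2 = 0.85, v̄ = (0.33+0.62)/2 = 0.475 → q = 4.9×0.85×0.475 = 1.978 m³/s
Panel 2-3: Δb = 2.3 m, d̄ = (1.27+0.70)/2 = 0.985, v̄ = (0.62+0.49)/2 = 0.555 → q = 2.3×0.985×0.555 = 1.257 m³/s
Panel 3-4: Δb = 1 m, d̄ = (0.70+0.48)/2 = 0.59, v̄ = (0.49+0.33)/2 = 0.41 → q = 1×0.59×0.41 = 0.2419 m³/s
Q = Σ q = 3.478 m³/s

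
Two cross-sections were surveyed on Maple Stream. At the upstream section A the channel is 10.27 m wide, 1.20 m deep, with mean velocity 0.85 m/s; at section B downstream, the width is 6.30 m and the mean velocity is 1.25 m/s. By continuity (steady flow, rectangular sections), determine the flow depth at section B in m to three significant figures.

1.33 m

Q = A₁V₁ = (10.27×1.20) × 0.85 = 10.48 m³/s
d₂ = Q/(b₂ V₂) = 10.48/(6.30×1.25) = 1.330 m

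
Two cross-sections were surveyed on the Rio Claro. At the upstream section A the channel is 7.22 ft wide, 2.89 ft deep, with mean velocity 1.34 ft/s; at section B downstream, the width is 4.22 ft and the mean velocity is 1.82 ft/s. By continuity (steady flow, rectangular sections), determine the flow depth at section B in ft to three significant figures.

Q = A₁V₁ = (7.22×2.89) × 1.34 = 27.96 ft³/s
d₂ = Q/(b₂ V₂) = 27.96/(4.22×1.82) = 3.640 ft

3.64 ft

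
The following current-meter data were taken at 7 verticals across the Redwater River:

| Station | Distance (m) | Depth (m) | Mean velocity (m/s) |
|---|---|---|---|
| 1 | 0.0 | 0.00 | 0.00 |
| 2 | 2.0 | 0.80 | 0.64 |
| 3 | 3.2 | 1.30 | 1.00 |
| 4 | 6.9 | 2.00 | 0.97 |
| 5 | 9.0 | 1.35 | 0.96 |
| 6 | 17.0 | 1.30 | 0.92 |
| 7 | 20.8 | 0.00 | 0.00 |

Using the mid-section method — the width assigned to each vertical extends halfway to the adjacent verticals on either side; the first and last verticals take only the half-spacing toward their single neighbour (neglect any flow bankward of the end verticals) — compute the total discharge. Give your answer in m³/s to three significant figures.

w_2 = (3.2 − 0.0)/2 = 1.6 m; q_2 = 0.64 × 0.80 × 1.6 = 0.8192 m³/s
w_3 = (6.9 − 2.0)/2 = 2.45 m; q_3 = 1.00 × 1.30 × 2.45 = 3.185 m³/s
w_4 = (9.0 − 3.2)/2 = 2.9 m; q_4 = 0.97 × 2.00 × 2.9 = 5.626 m³/s
w_5 = (17.0 − 6.9)/2 = 5.05 m; q_5 = 0.96 × 1.35 × 5.05 = 6.545 m³/s
w_6 = (20.8 − 9.0)/2 = 5.9 m; q_6 = 0.92 × 1.30 × 5.9 = 7.056 m³/s
Stations 1, 7 contribute zero (depth or velocity is 0).
Q = Σ qᵢ = 23.23 m³/s

23.2 m³/s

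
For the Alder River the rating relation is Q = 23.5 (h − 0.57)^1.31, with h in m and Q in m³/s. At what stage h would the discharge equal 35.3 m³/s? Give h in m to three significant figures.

h − h₀ = (Q/C)^(1/b) = (35.3/23.5)^(1/1.31) = 1.364 m
h = 0.57 + 1.364 = 1.934 m

1.93 m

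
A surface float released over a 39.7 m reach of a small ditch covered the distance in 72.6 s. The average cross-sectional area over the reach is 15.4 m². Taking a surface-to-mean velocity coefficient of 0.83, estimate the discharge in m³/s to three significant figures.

6.99 m³/s

v_surface = L / t̄ = 39.7 / 72.6 = 0.5468 m/s
v_mean = 0.83 × 0.5468 = 0.4539 m/s
Q = A × v_mean = 15.4 × 0.4539 = 6.990 m³/s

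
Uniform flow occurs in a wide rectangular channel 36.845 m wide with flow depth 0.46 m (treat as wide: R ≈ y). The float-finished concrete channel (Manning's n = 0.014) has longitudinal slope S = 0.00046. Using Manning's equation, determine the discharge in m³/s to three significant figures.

15.5 m³/s

A = b·y = 36.845 × 0.46 = 16.95 m²
Wide channel: R ≈ y = 0.46 m
Q = (1/n)·A·R^(2/3)·S^(1/2) = (1/0.014) × 16.95 × 0.4600^(2/3) × 0.00046^(1/2) = 15.47 m³/s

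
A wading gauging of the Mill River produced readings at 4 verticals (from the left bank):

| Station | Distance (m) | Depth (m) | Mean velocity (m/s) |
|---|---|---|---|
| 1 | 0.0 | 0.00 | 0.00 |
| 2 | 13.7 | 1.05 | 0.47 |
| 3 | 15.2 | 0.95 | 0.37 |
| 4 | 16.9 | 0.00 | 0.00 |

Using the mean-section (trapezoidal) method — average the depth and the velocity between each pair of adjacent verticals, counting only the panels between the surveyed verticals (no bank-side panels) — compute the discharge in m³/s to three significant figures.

Panel 1-2: Δb = 13.7 m, d̄ = (0.00+1.05)/2 = 0.525, v̄ = (0.00+0.47)/2 = 0.235 → q = 13.7×0.525×0.235 = 1.690 m³/s
Panel 2-3: Δb = 1.5 m, d̄ = (1.05+0.95)/2 = 1, v̄ = (0.47+0.37)/2 = 0.42 → q = 1.5×1×0.42 = 0.6300 m³/s
Panel 3-4: Δb = 1.7 m, d̄ = (0.95+0.00)/2 = 0.475, v̄ = (0.37+0.00)/2 = 0.185 → q = 1.7×0.475×0.185 = 0.1494 m³/s
Q = Σ q = 2.470 m³/s

2.47 m³/s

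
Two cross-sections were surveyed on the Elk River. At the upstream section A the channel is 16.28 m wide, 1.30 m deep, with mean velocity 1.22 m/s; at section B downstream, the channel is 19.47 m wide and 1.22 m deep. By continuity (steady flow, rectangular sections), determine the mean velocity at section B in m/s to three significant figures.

Q = A₁V₁ = (16.28×1.30) × 1.22 = 25.82 m³/s
A₂ = 19.47 × 1.22 = 23.75 m²
V₂ = Q/A₂ = 25.82/23.75 = 1.087 m/s

1.09 m/s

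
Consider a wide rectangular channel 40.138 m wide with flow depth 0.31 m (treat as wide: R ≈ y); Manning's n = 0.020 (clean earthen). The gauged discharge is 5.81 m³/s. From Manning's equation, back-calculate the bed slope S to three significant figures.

0.000416

A = b·y = 40.138 × 0.31 = 12.44 m²
Wide channel: R ≈ y = 0.31 m
S = (Q·n / (1·A·R^(2/3)))² = (5.81×0.020 / (1×12.44×0.4580))² = 0.0004157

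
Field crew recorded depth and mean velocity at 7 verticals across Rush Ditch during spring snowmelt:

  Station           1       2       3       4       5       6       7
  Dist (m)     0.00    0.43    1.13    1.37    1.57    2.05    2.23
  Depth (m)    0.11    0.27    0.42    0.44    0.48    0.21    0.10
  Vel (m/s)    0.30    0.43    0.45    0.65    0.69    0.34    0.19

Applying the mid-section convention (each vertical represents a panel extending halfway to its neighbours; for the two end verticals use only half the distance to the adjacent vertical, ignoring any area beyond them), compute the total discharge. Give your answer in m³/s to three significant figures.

w_1 = (0.43 − 0.00)/2 = 0.215 m; q_1 = 0.30 × 0.11 × 0.215 = 0.007095 m³/s
w_2 = (1.13 − 0.00)/2 = 0.565 m; q_2 = 0.43 × 0.27 × 0.565 = 0.06560 m³/s
w_3 = (1.37 − 0.43)/2 = 0.47 m; q_3 = 0.45 × 0.42 × 0.47 = 0.08883 m³/s
w_4 = (1.57 − 1.13)/2 = 0.22 m; q_4 = 0.65 × 0.44 × 0.22 = 0.06292 m³/s
w_5 = (2.05 − 1.37)/2 = 0.34 m; q_5 = 0.69 × 0.48 × 0.34 = 0.1126 m³/s
w_6 = (2.23 − 1.57)/2 = 0.33 m; q_6 = 0.34 × 0.21 × 0.33 = 0.02356 m³/s
w_7 = (2.23 − 2.05)/2 = 0.09 m; q_7 = 0.19 × 0.10 × 0.09 = 0.001710 m³/s
Q = Σ qᵢ = 0.3623 m³/s

0.362 m³/s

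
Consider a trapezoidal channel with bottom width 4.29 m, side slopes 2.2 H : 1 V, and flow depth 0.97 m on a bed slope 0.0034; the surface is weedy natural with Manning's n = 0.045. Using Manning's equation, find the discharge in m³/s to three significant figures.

6.33 m³/s

A = (b + z·y)·y = (4.29 + 2.2×0.97)×0.97 = 6.231 m²
P = b + 2y√(1+z²) = 4.29 + 2×0.97×√(1+2.2²) = 8.978 m
R = A/P = 6.231/8.978 = 0.6940 m
Q = (1/n)·A·R^(2/3)·S^(1/2) = (1/0.045) × 6.231 × 0.6940^(2/3) × 0.0034^(1/2) = 6.329 m³/s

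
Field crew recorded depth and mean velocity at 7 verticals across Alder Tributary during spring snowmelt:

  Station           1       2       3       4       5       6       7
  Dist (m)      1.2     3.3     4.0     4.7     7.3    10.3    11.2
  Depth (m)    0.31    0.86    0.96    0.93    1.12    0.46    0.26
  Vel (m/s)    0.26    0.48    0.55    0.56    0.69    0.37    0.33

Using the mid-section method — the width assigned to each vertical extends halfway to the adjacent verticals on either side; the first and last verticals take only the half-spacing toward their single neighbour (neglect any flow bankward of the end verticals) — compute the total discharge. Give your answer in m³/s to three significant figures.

w_1 = (3.3 − 1.2)/2 = 1.05 m; q_1 = 0.26 × 0.31 × 1.05 = 0.08463 m³/s
w_2 = (4.0 − 1.2)/2 = 1.4 m; q_2 = 0.48 × 0.86 × 1.4 = 0.5779 m³/s
w_3 = (4.7 − 3.3)/2 = 0.7 m; q_3 = 0.55 × 0.96 × 0.7 = 0.3696 m³/s
w_4 = (7.3 − 4.0)/2 = 1.65 m; q_4 = 0.56 × 0.93 × 1.65 = 0.8593 m³/s
w_5 = (10.3 − 4.7)/2 = 2.8 m; q_5 = 0.69 × 1.12 × 2.8 = 2.164 m³/s
w_6 = (11.2 − 7.3)/2 = 1.95 m; q_6 = 0.37 × 0.46 × 1.95 = 0.3319 m³/s
w_7 = (11.2 − 10.3)/2 = 0.45 m; q_7 = 0.33 × 0.26 × 0.45 = 0.03861 m³/s
Q = Σ qᵢ = 4.426 m³/s

4.43 m³/s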